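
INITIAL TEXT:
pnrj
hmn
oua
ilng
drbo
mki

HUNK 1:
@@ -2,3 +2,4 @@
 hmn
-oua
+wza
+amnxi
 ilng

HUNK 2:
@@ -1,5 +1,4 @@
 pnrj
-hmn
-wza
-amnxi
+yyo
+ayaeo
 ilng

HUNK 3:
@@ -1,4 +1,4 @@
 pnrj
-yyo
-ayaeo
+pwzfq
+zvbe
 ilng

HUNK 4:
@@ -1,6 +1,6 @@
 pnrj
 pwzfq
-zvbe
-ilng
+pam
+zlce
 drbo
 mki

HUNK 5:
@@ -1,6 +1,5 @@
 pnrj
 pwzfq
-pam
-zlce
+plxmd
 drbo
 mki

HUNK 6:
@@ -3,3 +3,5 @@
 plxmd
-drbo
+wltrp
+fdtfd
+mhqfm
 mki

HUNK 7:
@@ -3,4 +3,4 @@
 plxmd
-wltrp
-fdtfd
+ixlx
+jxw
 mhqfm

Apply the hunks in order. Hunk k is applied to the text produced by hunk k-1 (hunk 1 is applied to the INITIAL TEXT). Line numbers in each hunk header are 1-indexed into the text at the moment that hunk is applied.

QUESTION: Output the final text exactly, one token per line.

Answer: pnrj
pwzfq
plxmd
ixlx
jxw
mhqfm
mki

Derivation:
Hunk 1: at line 2 remove [oua] add [wza,amnxi] -> 7 lines: pnrj hmn wza amnxi ilng drbo mki
Hunk 2: at line 1 remove [hmn,wza,amnxi] add [yyo,ayaeo] -> 6 lines: pnrj yyo ayaeo ilng drbo mki
Hunk 3: at line 1 remove [yyo,ayaeo] add [pwzfq,zvbe] -> 6 lines: pnrj pwzfq zvbe ilng drbo mki
Hunk 4: at line 1 remove [zvbe,ilng] add [pam,zlce] -> 6 lines: pnrj pwzfq pam zlce drbo mki
Hunk 5: at line 1 remove [pam,zlce] add [plxmd] -> 5 lines: pnrj pwzfq plxmd drbo mki
Hunk 6: at line 3 remove [drbo] add [wltrp,fdtfd,mhqfm] -> 7 lines: pnrj pwzfq plxmd wltrp fdtfd mhqfm mki
Hunk 7: at line 3 remove [wltrp,fdtfd] add [ixlx,jxw] -> 7 lines: pnrj pwzfq plxmd ixlx jxw mhqfm mki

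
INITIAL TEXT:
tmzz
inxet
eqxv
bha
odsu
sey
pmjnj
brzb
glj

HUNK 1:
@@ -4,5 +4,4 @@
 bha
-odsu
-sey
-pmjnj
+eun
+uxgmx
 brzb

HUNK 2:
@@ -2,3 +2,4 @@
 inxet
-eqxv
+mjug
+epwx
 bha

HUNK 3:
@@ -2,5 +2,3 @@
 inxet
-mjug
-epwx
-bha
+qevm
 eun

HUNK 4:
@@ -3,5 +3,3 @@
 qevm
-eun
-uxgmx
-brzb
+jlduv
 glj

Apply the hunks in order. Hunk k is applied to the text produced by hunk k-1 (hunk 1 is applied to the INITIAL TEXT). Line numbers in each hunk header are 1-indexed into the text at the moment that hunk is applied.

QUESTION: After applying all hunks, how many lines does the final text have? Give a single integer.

Answer: 5

Derivation:
Hunk 1: at line 4 remove [odsu,sey,pmjnj] add [eun,uxgmx] -> 8 lines: tmzz inxet eqxv bha eun uxgmx brzb glj
Hunk 2: at line 2 remove [eqxv] add [mjug,epwx] -> 9 lines: tmzz inxet mjug epwx bha eun uxgmx brzb glj
Hunk 3: at line 2 remove [mjug,epwx,bha] add [qevm] -> 7 lines: tmzz inxet qevm eun uxgmx brzb glj
Hunk 4: at line 3 remove [eun,uxgmx,brzb] add [jlduv] -> 5 lines: tmzz inxet qevm jlduv glj
Final line count: 5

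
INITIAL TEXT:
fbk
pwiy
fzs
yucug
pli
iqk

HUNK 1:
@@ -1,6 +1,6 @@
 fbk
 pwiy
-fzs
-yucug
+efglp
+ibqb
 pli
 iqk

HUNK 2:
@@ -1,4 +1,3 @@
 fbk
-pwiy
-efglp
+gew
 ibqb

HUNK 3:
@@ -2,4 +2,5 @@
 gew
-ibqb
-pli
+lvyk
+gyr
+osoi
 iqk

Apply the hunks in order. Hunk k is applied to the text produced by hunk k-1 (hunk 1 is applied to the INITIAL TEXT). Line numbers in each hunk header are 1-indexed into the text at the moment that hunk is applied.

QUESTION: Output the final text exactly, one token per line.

Hunk 1: at line 1 remove [fzs,yucug] add [efglp,ibqb] -> 6 lines: fbk pwiy efglp ibqb pli iqk
Hunk 2: at line 1 remove [pwiy,efglp] add [gew] -> 5 lines: fbk gew ibqb pli iqk
Hunk 3: at line 2 remove [ibqb,pli] add [lvyk,gyr,osoi] -> 6 lines: fbk gew lvyk gyr osoi iqk

Answer: fbk
gew
lvyk
gyr
osoi
iqk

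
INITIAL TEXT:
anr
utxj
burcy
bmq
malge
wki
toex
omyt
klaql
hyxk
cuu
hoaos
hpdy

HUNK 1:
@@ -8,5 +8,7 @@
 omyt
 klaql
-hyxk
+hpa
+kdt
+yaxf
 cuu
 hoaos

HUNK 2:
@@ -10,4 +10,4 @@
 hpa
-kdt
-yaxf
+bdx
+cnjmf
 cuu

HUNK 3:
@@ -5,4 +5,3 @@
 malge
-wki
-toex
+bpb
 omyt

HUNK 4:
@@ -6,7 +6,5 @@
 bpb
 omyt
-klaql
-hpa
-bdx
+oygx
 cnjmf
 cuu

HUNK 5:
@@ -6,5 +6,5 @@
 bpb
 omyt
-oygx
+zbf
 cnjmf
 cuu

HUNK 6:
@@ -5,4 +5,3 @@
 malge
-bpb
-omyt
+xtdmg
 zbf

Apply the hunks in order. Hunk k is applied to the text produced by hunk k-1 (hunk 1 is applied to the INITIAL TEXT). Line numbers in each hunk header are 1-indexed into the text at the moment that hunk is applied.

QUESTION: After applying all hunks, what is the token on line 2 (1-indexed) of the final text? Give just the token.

Hunk 1: at line 8 remove [hyxk] add [hpa,kdt,yaxf] -> 15 lines: anr utxj burcy bmq malge wki toex omyt klaql hpa kdt yaxf cuu hoaos hpdy
Hunk 2: at line 10 remove [kdt,yaxf] add [bdx,cnjmf] -> 15 lines: anr utxj burcy bmq malge wki toex omyt klaql hpa bdx cnjmf cuu hoaos hpdy
Hunk 3: at line 5 remove [wki,toex] add [bpb] -> 14 lines: anr utxj burcy bmq malge bpb omyt klaql hpa bdx cnjmf cuu hoaos hpdy
Hunk 4: at line 6 remove [klaql,hpa,bdx] add [oygx] -> 12 lines: anr utxj burcy bmq malge bpb omyt oygx cnjmf cuu hoaos hpdy
Hunk 5: at line 6 remove [oygx] add [zbf] -> 12 lines: anr utxj burcy bmq malge bpb omyt zbf cnjmf cuu hoaos hpdy
Hunk 6: at line 5 remove [bpb,omyt] add [xtdmg] -> 11 lines: anr utxj burcy bmq malge xtdmg zbf cnjmf cuu hoaos hpdy
Final line 2: utxj

Answer: utxj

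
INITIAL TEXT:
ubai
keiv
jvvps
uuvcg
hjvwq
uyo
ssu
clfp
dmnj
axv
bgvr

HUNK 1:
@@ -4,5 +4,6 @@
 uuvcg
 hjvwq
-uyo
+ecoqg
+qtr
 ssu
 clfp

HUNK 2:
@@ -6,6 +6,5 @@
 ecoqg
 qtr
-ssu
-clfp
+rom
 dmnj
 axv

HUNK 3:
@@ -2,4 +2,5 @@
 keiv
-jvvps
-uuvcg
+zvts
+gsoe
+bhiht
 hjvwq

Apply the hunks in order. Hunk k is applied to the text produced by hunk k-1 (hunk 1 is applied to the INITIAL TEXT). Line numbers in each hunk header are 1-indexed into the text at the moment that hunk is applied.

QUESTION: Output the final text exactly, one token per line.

Hunk 1: at line 4 remove [uyo] add [ecoqg,qtr] -> 12 lines: ubai keiv jvvps uuvcg hjvwq ecoqg qtr ssu clfp dmnj axv bgvr
Hunk 2: at line 6 remove [ssu,clfp] add [rom] -> 11 lines: ubai keiv jvvps uuvcg hjvwq ecoqg qtr rom dmnj axv bgvr
Hunk 3: at line 2 remove [jvvps,uuvcg] add [zvts,gsoe,bhiht] -> 12 lines: ubai keiv zvts gsoe bhiht hjvwq ecoqg qtr rom dmnj axv bgvr

Answer: ubai
keiv
zvts
gsoe
bhiht
hjvwq
ecoqg
qtr
rom
dmnj
axv
bgvr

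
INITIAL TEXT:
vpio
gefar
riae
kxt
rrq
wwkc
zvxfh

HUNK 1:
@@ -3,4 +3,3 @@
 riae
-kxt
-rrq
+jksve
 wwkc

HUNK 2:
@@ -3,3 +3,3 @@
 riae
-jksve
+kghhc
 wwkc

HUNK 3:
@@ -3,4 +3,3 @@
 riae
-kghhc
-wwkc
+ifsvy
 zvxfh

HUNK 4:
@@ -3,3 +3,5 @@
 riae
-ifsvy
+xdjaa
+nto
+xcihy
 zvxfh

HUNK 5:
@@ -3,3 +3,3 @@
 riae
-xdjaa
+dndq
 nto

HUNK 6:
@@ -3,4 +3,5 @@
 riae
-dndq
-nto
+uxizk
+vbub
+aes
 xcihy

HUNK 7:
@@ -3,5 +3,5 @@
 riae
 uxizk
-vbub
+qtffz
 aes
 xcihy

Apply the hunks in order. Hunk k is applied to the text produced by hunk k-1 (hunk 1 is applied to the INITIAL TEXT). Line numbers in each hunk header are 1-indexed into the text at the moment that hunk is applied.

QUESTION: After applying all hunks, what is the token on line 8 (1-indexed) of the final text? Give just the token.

Answer: zvxfh

Derivation:
Hunk 1: at line 3 remove [kxt,rrq] add [jksve] -> 6 lines: vpio gefar riae jksve wwkc zvxfh
Hunk 2: at line 3 remove [jksve] add [kghhc] -> 6 lines: vpio gefar riae kghhc wwkc zvxfh
Hunk 3: at line 3 remove [kghhc,wwkc] add [ifsvy] -> 5 lines: vpio gefar riae ifsvy zvxfh
Hunk 4: at line 3 remove [ifsvy] add [xdjaa,nto,xcihy] -> 7 lines: vpio gefar riae xdjaa nto xcihy zvxfh
Hunk 5: at line 3 remove [xdjaa] add [dndq] -> 7 lines: vpio gefar riae dndq nto xcihy zvxfh
Hunk 6: at line 3 remove [dndq,nto] add [uxizk,vbub,aes] -> 8 lines: vpio gefar riae uxizk vbub aes xcihy zvxfh
Hunk 7: at line 3 remove [vbub] add [qtffz] -> 8 lines: vpio gefar riae uxizk qtffz aes xcihy zvxfh
Final line 8: zvxfh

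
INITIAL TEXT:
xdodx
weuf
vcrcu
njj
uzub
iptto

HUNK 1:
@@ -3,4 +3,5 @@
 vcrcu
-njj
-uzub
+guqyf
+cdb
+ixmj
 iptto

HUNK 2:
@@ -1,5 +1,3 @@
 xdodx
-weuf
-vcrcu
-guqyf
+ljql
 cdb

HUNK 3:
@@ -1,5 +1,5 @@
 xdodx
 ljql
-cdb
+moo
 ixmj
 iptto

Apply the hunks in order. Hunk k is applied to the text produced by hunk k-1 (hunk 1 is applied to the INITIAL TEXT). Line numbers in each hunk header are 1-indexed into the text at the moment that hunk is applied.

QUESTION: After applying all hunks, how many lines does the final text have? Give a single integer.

Hunk 1: at line 3 remove [njj,uzub] add [guqyf,cdb,ixmj] -> 7 lines: xdodx weuf vcrcu guqyf cdb ixmj iptto
Hunk 2: at line 1 remove [weuf,vcrcu,guqyf] add [ljql] -> 5 lines: xdodx ljql cdb ixmj iptto
Hunk 3: at line 1 remove [cdb] add [moo] -> 5 lines: xdodx ljql moo ixmj iptto
Final line count: 5

Answer: 5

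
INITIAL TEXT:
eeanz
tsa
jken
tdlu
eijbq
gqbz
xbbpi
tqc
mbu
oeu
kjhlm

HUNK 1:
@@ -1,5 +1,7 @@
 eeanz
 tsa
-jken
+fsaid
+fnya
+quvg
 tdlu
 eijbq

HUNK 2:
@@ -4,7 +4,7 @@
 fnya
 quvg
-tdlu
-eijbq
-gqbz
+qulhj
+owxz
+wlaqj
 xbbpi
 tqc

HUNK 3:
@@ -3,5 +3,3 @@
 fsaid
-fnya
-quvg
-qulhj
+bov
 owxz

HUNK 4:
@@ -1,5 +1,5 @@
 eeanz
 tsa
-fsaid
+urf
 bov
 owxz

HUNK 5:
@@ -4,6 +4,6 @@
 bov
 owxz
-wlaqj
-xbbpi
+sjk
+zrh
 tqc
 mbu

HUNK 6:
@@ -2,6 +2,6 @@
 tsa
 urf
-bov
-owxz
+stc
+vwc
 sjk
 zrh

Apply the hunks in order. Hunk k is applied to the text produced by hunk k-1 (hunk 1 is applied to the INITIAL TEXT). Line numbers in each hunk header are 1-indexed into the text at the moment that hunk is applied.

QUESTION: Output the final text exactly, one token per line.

Hunk 1: at line 1 remove [jken] add [fsaid,fnya,quvg] -> 13 lines: eeanz tsa fsaid fnya quvg tdlu eijbq gqbz xbbpi tqc mbu oeu kjhlm
Hunk 2: at line 4 remove [tdlu,eijbq,gqbz] add [qulhj,owxz,wlaqj] -> 13 lines: eeanz tsa fsaid fnya quvg qulhj owxz wlaqj xbbpi tqc mbu oeu kjhlm
Hunk 3: at line 3 remove [fnya,quvg,qulhj] add [bov] -> 11 lines: eeanz tsa fsaid bov owxz wlaqj xbbpi tqc mbu oeu kjhlm
Hunk 4: at line 1 remove [fsaid] add [urf] -> 11 lines: eeanz tsa urf bov owxz wlaqj xbbpi tqc mbu oeu kjhlm
Hunk 5: at line 4 remove [wlaqj,xbbpi] add [sjk,zrh] -> 11 lines: eeanz tsa urf bov owxz sjk zrh tqc mbu oeu kjhlm
Hunk 6: at line 2 remove [bov,owxz] add [stc,vwc] -> 11 lines: eeanz tsa urf stc vwc sjk zrh tqc mbu oeu kjhlm

Answer: eeanz
tsa
urf
stc
vwc
sjk
zrh
tqc
mbu
oeu
kjhlm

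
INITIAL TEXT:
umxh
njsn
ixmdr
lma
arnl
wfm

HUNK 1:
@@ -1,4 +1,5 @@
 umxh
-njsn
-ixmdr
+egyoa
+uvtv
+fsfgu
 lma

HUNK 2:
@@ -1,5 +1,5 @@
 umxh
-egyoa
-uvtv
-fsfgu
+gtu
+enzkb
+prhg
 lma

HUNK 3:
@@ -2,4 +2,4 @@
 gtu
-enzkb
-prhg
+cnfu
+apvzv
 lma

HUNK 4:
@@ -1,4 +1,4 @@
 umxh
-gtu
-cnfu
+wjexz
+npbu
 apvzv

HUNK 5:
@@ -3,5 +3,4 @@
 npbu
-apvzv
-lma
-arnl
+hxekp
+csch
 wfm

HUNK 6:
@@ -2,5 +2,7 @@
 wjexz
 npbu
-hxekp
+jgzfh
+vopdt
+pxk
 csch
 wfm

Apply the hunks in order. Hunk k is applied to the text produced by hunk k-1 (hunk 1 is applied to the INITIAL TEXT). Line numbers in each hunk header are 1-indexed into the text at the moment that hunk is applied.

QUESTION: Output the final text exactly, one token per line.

Hunk 1: at line 1 remove [njsn,ixmdr] add [egyoa,uvtv,fsfgu] -> 7 lines: umxh egyoa uvtv fsfgu lma arnl wfm
Hunk 2: at line 1 remove [egyoa,uvtv,fsfgu] add [gtu,enzkb,prhg] -> 7 lines: umxh gtu enzkb prhg lma arnl wfm
Hunk 3: at line 2 remove [enzkb,prhg] add [cnfu,apvzv] -> 7 lines: umxh gtu cnfu apvzv lma arnl wfm
Hunk 4: at line 1 remove [gtu,cnfu] add [wjexz,npbu] -> 7 lines: umxh wjexz npbu apvzv lma arnl wfm
Hunk 5: at line 3 remove [apvzv,lma,arnl] add [hxekp,csch] -> 6 lines: umxh wjexz npbu hxekp csch wfm
Hunk 6: at line 2 remove [hxekp] add [jgzfh,vopdt,pxk] -> 8 lines: umxh wjexz npbu jgzfh vopdt pxk csch wfm

Answer: umxh
wjexz
npbu
jgzfh
vopdt
pxk
csch
wfm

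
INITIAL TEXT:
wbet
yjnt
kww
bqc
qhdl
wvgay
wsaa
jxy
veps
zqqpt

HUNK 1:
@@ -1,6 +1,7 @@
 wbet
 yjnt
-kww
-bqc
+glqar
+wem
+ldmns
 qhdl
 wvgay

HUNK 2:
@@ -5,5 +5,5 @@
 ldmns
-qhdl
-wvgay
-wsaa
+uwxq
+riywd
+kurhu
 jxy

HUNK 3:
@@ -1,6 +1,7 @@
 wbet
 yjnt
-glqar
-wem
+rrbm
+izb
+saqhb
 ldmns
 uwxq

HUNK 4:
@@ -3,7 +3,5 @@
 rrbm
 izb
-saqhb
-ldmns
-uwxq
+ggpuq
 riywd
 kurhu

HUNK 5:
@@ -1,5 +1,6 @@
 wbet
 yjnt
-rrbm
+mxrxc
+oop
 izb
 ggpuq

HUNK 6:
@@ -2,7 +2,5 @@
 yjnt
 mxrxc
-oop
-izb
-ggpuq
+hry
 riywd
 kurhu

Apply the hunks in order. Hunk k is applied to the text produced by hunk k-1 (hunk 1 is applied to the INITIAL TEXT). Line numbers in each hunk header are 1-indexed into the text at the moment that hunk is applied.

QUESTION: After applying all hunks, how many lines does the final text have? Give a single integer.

Hunk 1: at line 1 remove [kww,bqc] add [glqar,wem,ldmns] -> 11 lines: wbet yjnt glqar wem ldmns qhdl wvgay wsaa jxy veps zqqpt
Hunk 2: at line 5 remove [qhdl,wvgay,wsaa] add [uwxq,riywd,kurhu] -> 11 lines: wbet yjnt glqar wem ldmns uwxq riywd kurhu jxy veps zqqpt
Hunk 3: at line 1 remove [glqar,wem] add [rrbm,izb,saqhb] -> 12 lines: wbet yjnt rrbm izb saqhb ldmns uwxq riywd kurhu jxy veps zqqpt
Hunk 4: at line 3 remove [saqhb,ldmns,uwxq] add [ggpuq] -> 10 lines: wbet yjnt rrbm izb ggpuq riywd kurhu jxy veps zqqpt
Hunk 5: at line 1 remove [rrbm] add [mxrxc,oop] -> 11 lines: wbet yjnt mxrxc oop izb ggpuq riywd kurhu jxy veps zqqpt
Hunk 6: at line 2 remove [oop,izb,ggpuq] add [hry] -> 9 lines: wbet yjnt mxrxc hry riywd kurhu jxy veps zqqpt
Final line count: 9

Answer: 9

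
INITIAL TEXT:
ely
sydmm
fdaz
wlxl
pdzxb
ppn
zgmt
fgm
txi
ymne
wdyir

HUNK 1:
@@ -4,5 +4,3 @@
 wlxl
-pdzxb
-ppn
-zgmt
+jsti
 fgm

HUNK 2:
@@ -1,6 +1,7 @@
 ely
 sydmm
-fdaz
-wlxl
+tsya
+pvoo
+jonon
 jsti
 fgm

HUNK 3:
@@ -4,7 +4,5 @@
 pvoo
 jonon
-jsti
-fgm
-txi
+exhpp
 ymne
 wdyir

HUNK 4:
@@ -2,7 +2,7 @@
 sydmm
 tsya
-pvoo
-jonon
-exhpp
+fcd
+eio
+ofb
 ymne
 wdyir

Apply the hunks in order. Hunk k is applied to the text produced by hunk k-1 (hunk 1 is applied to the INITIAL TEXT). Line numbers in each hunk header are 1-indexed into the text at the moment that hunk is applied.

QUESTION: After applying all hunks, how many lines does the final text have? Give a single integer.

Hunk 1: at line 4 remove [pdzxb,ppn,zgmt] add [jsti] -> 9 lines: ely sydmm fdaz wlxl jsti fgm txi ymne wdyir
Hunk 2: at line 1 remove [fdaz,wlxl] add [tsya,pvoo,jonon] -> 10 lines: ely sydmm tsya pvoo jonon jsti fgm txi ymne wdyir
Hunk 3: at line 4 remove [jsti,fgm,txi] add [exhpp] -> 8 lines: ely sydmm tsya pvoo jonon exhpp ymne wdyir
Hunk 4: at line 2 remove [pvoo,jonon,exhpp] add [fcd,eio,ofb] -> 8 lines: ely sydmm tsya fcd eio ofb ymne wdyir
Final line count: 8

Answer: 8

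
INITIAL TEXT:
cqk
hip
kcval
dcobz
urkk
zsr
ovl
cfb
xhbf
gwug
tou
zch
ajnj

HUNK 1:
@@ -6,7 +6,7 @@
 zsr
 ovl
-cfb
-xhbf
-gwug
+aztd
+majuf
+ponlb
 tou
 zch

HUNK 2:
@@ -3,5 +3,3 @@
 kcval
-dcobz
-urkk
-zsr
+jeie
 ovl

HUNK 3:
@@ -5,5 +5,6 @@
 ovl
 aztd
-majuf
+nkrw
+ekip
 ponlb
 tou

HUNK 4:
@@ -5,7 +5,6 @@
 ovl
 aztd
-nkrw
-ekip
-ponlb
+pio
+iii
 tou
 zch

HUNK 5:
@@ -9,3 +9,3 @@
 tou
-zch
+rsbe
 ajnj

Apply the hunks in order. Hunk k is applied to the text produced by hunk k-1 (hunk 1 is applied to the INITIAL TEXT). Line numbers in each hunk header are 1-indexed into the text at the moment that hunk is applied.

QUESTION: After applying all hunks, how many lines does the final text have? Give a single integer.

Answer: 11

Derivation:
Hunk 1: at line 6 remove [cfb,xhbf,gwug] add [aztd,majuf,ponlb] -> 13 lines: cqk hip kcval dcobz urkk zsr ovl aztd majuf ponlb tou zch ajnj
Hunk 2: at line 3 remove [dcobz,urkk,zsr] add [jeie] -> 11 lines: cqk hip kcval jeie ovl aztd majuf ponlb tou zch ajnj
Hunk 3: at line 5 remove [majuf] add [nkrw,ekip] -> 12 lines: cqk hip kcval jeie ovl aztd nkrw ekip ponlb tou zch ajnj
Hunk 4: at line 5 remove [nkrw,ekip,ponlb] add [pio,iii] -> 11 lines: cqk hip kcval jeie ovl aztd pio iii tou zch ajnj
Hunk 5: at line 9 remove [zch] add [rsbe] -> 11 lines: cqk hip kcval jeie ovl aztd pio iii tou rsbe ajnj
Final line count: 11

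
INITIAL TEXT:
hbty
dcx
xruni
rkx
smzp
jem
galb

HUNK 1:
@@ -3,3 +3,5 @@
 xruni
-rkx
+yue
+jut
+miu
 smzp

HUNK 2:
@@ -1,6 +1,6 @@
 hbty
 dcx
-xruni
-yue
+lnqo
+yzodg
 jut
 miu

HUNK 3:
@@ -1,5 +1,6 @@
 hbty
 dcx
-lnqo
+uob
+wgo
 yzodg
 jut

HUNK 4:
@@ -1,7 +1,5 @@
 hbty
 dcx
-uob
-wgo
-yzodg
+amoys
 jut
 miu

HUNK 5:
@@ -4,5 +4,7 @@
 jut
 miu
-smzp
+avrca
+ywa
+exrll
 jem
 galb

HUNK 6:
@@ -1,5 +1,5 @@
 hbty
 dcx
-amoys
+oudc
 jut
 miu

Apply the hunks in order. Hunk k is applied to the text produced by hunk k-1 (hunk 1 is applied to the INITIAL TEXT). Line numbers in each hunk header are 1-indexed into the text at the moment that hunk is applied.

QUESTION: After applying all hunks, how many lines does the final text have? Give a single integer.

Answer: 10

Derivation:
Hunk 1: at line 3 remove [rkx] add [yue,jut,miu] -> 9 lines: hbty dcx xruni yue jut miu smzp jem galb
Hunk 2: at line 1 remove [xruni,yue] add [lnqo,yzodg] -> 9 lines: hbty dcx lnqo yzodg jut miu smzp jem galb
Hunk 3: at line 1 remove [lnqo] add [uob,wgo] -> 10 lines: hbty dcx uob wgo yzodg jut miu smzp jem galb
Hunk 4: at line 1 remove [uob,wgo,yzodg] add [amoys] -> 8 lines: hbty dcx amoys jut miu smzp jem galb
Hunk 5: at line 4 remove [smzp] add [avrca,ywa,exrll] -> 10 lines: hbty dcx amoys jut miu avrca ywa exrll jem galb
Hunk 6: at line 1 remove [amoys] add [oudc] -> 10 lines: hbty dcx oudc jut miu avrca ywa exrll jem galb
Final line count: 10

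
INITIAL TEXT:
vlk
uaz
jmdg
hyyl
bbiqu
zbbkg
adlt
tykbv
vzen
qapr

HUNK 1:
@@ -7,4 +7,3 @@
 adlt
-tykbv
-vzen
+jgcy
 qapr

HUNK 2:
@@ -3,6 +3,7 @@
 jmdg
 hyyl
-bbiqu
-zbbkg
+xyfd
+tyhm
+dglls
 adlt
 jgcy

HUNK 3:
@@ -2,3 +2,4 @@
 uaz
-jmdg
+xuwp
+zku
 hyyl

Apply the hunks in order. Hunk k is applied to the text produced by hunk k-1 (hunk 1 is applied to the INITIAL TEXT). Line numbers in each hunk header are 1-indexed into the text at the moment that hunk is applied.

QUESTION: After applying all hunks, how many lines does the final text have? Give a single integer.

Answer: 11

Derivation:
Hunk 1: at line 7 remove [tykbv,vzen] add [jgcy] -> 9 lines: vlk uaz jmdg hyyl bbiqu zbbkg adlt jgcy qapr
Hunk 2: at line 3 remove [bbiqu,zbbkg] add [xyfd,tyhm,dglls] -> 10 lines: vlk uaz jmdg hyyl xyfd tyhm dglls adlt jgcy qapr
Hunk 3: at line 2 remove [jmdg] add [xuwp,zku] -> 11 lines: vlk uaz xuwp zku hyyl xyfd tyhm dglls adlt jgcy qapr
Final line count: 11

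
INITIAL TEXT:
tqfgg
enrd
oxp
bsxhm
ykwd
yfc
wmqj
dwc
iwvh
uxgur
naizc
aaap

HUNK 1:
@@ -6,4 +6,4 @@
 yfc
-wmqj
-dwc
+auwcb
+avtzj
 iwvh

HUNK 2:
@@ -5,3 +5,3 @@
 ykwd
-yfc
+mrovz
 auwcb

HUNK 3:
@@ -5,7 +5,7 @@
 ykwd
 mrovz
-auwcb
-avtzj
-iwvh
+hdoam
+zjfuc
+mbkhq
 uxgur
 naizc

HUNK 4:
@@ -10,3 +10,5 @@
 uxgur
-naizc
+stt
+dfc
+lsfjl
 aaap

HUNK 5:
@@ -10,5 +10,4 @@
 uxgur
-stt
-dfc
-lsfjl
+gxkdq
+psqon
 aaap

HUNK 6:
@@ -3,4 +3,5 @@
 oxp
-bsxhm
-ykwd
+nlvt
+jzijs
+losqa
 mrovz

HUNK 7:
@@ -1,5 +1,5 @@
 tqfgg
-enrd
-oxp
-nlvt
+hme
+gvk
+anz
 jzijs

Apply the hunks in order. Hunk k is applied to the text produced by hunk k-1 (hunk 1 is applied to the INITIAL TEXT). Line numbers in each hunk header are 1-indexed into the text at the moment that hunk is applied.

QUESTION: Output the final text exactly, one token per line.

Hunk 1: at line 6 remove [wmqj,dwc] add [auwcb,avtzj] -> 12 lines: tqfgg enrd oxp bsxhm ykwd yfc auwcb avtzj iwvh uxgur naizc aaap
Hunk 2: at line 5 remove [yfc] add [mrovz] -> 12 lines: tqfgg enrd oxp bsxhm ykwd mrovz auwcb avtzj iwvh uxgur naizc aaap
Hunk 3: at line 5 remove [auwcb,avtzj,iwvh] add [hdoam,zjfuc,mbkhq] -> 12 lines: tqfgg enrd oxp bsxhm ykwd mrovz hdoam zjfuc mbkhq uxgur naizc aaap
Hunk 4: at line 10 remove [naizc] add [stt,dfc,lsfjl] -> 14 lines: tqfgg enrd oxp bsxhm ykwd mrovz hdoam zjfuc mbkhq uxgur stt dfc lsfjl aaap
Hunk 5: at line 10 remove [stt,dfc,lsfjl] add [gxkdq,psqon] -> 13 lines: tqfgg enrd oxp bsxhm ykwd mrovz hdoam zjfuc mbkhq uxgur gxkdq psqon aaap
Hunk 6: at line 3 remove [bsxhm,ykwd] add [nlvt,jzijs,losqa] -> 14 lines: tqfgg enrd oxp nlvt jzijs losqa mrovz hdoam zjfuc mbkhq uxgur gxkdq psqon aaap
Hunk 7: at line 1 remove [enrd,oxp,nlvt] add [hme,gvk,anz] -> 14 lines: tqfgg hme gvk anz jzijs losqa mrovz hdoam zjfuc mbkhq uxgur gxkdq psqon aaap

Answer: tqfgg
hme
gvk
anz
jzijs
losqa
mrovz
hdoam
zjfuc
mbkhq
uxgur
gxkdq
psqon
aaap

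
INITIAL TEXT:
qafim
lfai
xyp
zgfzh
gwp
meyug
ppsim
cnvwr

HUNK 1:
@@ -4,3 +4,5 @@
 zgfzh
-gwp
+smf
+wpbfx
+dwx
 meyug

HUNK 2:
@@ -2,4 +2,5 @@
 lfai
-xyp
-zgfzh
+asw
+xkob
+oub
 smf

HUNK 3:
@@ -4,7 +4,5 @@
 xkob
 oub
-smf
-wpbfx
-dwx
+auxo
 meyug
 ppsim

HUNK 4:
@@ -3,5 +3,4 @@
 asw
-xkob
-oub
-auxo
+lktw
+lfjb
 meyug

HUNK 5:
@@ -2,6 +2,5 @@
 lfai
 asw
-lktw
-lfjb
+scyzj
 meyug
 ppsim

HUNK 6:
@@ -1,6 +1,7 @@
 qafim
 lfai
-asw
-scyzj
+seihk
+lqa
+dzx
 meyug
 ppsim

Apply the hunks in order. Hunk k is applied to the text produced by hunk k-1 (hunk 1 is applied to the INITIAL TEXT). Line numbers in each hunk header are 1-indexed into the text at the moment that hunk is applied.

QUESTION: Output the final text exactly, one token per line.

Answer: qafim
lfai
seihk
lqa
dzx
meyug
ppsim
cnvwr

Derivation:
Hunk 1: at line 4 remove [gwp] add [smf,wpbfx,dwx] -> 10 lines: qafim lfai xyp zgfzh smf wpbfx dwx meyug ppsim cnvwr
Hunk 2: at line 2 remove [xyp,zgfzh] add [asw,xkob,oub] -> 11 lines: qafim lfai asw xkob oub smf wpbfx dwx meyug ppsim cnvwr
Hunk 3: at line 4 remove [smf,wpbfx,dwx] add [auxo] -> 9 lines: qafim lfai asw xkob oub auxo meyug ppsim cnvwr
Hunk 4: at line 3 remove [xkob,oub,auxo] add [lktw,lfjb] -> 8 lines: qafim lfai asw lktw lfjb meyug ppsim cnvwr
Hunk 5: at line 2 remove [lktw,lfjb] add [scyzj] -> 7 lines: qafim lfai asw scyzj meyug ppsim cnvwr
Hunk 6: at line 1 remove [asw,scyzj] add [seihk,lqa,dzx] -> 8 lines: qafim lfai seihk lqa dzx meyug ppsim cnvwr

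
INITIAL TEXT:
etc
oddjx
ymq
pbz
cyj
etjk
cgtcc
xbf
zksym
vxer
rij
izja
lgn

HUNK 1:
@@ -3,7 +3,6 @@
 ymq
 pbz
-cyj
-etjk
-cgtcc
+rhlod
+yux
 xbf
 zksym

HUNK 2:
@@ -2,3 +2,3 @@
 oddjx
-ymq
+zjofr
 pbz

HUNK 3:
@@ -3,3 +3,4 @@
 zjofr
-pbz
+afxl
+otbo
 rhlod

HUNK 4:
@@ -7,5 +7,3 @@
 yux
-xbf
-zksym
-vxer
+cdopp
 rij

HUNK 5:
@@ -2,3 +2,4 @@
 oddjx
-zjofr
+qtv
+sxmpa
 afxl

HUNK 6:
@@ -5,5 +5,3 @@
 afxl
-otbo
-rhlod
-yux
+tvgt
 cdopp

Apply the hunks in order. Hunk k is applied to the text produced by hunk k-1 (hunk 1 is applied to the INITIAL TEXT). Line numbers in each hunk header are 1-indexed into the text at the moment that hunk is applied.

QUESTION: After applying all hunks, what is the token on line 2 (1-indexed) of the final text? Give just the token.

Answer: oddjx

Derivation:
Hunk 1: at line 3 remove [cyj,etjk,cgtcc] add [rhlod,yux] -> 12 lines: etc oddjx ymq pbz rhlod yux xbf zksym vxer rij izja lgn
Hunk 2: at line 2 remove [ymq] add [zjofr] -> 12 lines: etc oddjx zjofr pbz rhlod yux xbf zksym vxer rij izja lgn
Hunk 3: at line 3 remove [pbz] add [afxl,otbo] -> 13 lines: etc oddjx zjofr afxl otbo rhlod yux xbf zksym vxer rij izja lgn
Hunk 4: at line 7 remove [xbf,zksym,vxer] add [cdopp] -> 11 lines: etc oddjx zjofr afxl otbo rhlod yux cdopp rij izja lgn
Hunk 5: at line 2 remove [zjofr] add [qtv,sxmpa] -> 12 lines: etc oddjx qtv sxmpa afxl otbo rhlod yux cdopp rij izja lgn
Hunk 6: at line 5 remove [otbo,rhlod,yux] add [tvgt] -> 10 lines: etc oddjx qtv sxmpa afxl tvgt cdopp rij izja lgn
Final line 2: oddjx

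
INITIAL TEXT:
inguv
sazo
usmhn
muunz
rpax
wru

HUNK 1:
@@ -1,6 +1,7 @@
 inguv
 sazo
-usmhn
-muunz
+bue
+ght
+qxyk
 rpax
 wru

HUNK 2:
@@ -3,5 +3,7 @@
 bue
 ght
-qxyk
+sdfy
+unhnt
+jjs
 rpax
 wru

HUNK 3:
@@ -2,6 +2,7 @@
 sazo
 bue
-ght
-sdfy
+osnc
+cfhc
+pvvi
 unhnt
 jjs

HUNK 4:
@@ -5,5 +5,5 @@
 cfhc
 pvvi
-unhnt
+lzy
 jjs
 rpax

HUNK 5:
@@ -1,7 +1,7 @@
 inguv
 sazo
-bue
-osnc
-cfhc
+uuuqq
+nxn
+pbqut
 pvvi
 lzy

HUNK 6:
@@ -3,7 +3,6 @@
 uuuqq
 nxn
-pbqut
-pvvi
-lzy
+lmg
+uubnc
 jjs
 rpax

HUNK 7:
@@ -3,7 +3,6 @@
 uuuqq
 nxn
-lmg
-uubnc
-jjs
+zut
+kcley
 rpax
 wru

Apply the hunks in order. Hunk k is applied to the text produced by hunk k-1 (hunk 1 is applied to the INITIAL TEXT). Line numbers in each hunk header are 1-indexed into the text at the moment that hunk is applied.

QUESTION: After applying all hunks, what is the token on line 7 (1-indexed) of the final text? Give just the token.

Answer: rpax

Derivation:
Hunk 1: at line 1 remove [usmhn,muunz] add [bue,ght,qxyk] -> 7 lines: inguv sazo bue ght qxyk rpax wru
Hunk 2: at line 3 remove [qxyk] add [sdfy,unhnt,jjs] -> 9 lines: inguv sazo bue ght sdfy unhnt jjs rpax wru
Hunk 3: at line 2 remove [ght,sdfy] add [osnc,cfhc,pvvi] -> 10 lines: inguv sazo bue osnc cfhc pvvi unhnt jjs rpax wru
Hunk 4: at line 5 remove [unhnt] add [lzy] -> 10 lines: inguv sazo bue osnc cfhc pvvi lzy jjs rpax wru
Hunk 5: at line 1 remove [bue,osnc,cfhc] add [uuuqq,nxn,pbqut] -> 10 lines: inguv sazo uuuqq nxn pbqut pvvi lzy jjs rpax wru
Hunk 6: at line 3 remove [pbqut,pvvi,lzy] add [lmg,uubnc] -> 9 lines: inguv sazo uuuqq nxn lmg uubnc jjs rpax wru
Hunk 7: at line 3 remove [lmg,uubnc,jjs] add [zut,kcley] -> 8 lines: inguv sazo uuuqq nxn zut kcley rpax wru
Final line 7: rpax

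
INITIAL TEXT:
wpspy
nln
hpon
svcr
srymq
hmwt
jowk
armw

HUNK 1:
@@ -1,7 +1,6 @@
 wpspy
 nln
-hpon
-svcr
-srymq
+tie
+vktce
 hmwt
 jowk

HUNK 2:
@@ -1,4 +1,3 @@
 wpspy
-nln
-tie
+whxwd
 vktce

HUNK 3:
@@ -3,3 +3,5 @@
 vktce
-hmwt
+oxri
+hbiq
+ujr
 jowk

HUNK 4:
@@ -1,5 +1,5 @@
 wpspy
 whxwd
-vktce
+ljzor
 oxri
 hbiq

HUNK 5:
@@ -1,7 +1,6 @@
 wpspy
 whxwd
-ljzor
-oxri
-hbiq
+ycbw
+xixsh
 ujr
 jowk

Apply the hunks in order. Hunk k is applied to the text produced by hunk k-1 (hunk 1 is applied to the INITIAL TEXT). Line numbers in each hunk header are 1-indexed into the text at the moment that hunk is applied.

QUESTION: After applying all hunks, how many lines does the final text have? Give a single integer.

Hunk 1: at line 1 remove [hpon,svcr,srymq] add [tie,vktce] -> 7 lines: wpspy nln tie vktce hmwt jowk armw
Hunk 2: at line 1 remove [nln,tie] add [whxwd] -> 6 lines: wpspy whxwd vktce hmwt jowk armw
Hunk 3: at line 3 remove [hmwt] add [oxri,hbiq,ujr] -> 8 lines: wpspy whxwd vktce oxri hbiq ujr jowk armw
Hunk 4: at line 1 remove [vktce] add [ljzor] -> 8 lines: wpspy whxwd ljzor oxri hbiq ujr jowk armw
Hunk 5: at line 1 remove [ljzor,oxri,hbiq] add [ycbw,xixsh] -> 7 lines: wpspy whxwd ycbw xixsh ujr jowk armw
Final line count: 7

Answer: 7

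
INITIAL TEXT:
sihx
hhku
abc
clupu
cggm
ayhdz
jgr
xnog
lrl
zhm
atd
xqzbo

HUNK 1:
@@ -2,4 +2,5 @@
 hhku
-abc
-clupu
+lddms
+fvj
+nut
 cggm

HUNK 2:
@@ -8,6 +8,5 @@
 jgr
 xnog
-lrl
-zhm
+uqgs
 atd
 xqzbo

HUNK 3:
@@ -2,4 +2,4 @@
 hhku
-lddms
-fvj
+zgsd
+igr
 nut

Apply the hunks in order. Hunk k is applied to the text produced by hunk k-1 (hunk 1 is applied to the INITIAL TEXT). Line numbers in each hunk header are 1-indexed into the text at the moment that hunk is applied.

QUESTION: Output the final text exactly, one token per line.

Hunk 1: at line 2 remove [abc,clupu] add [lddms,fvj,nut] -> 13 lines: sihx hhku lddms fvj nut cggm ayhdz jgr xnog lrl zhm atd xqzbo
Hunk 2: at line 8 remove [lrl,zhm] add [uqgs] -> 12 lines: sihx hhku lddms fvj nut cggm ayhdz jgr xnog uqgs atd xqzbo
Hunk 3: at line 2 remove [lddms,fvj] add [zgsd,igr] -> 12 lines: sihx hhku zgsd igr nut cggm ayhdz jgr xnog uqgs atd xqzbo

Answer: sihx
hhku
zgsd
igr
nut
cggm
ayhdz
jgr
xnog
uqgs
atd
xqzbo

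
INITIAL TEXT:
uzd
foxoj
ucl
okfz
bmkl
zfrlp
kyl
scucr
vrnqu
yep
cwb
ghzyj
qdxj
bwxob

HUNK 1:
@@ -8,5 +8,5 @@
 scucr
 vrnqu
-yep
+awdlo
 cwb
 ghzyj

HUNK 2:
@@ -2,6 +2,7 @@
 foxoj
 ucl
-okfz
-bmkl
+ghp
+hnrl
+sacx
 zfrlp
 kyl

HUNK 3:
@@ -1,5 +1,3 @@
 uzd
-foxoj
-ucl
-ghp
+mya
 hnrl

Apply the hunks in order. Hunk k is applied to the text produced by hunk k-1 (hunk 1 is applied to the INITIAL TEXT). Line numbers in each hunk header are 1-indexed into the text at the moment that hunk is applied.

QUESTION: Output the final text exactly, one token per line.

Hunk 1: at line 8 remove [yep] add [awdlo] -> 14 lines: uzd foxoj ucl okfz bmkl zfrlp kyl scucr vrnqu awdlo cwb ghzyj qdxj bwxob
Hunk 2: at line 2 remove [okfz,bmkl] add [ghp,hnrl,sacx] -> 15 lines: uzd foxoj ucl ghp hnrl sacx zfrlp kyl scucr vrnqu awdlo cwb ghzyj qdxj bwxob
Hunk 3: at line 1 remove [foxoj,ucl,ghp] add [mya] -> 13 lines: uzd mya hnrl sacx zfrlp kyl scucr vrnqu awdlo cwb ghzyj qdxj bwxob

Answer: uzd
mya
hnrl
sacx
zfrlp
kyl
scucr
vrnqu
awdlo
cwb
ghzyj
qdxj
bwxob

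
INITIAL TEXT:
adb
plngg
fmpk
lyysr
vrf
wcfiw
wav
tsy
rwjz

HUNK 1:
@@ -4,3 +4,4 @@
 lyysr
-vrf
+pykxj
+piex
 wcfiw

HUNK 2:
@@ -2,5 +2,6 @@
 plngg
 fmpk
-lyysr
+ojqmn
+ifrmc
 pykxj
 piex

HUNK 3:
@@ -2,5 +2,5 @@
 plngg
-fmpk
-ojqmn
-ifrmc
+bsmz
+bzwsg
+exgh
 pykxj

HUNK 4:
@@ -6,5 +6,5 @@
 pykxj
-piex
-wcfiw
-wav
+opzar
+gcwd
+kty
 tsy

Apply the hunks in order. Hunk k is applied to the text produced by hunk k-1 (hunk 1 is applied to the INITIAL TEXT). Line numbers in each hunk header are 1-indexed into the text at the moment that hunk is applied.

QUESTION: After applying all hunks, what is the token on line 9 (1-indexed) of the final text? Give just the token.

Answer: kty

Derivation:
Hunk 1: at line 4 remove [vrf] add [pykxj,piex] -> 10 lines: adb plngg fmpk lyysr pykxj piex wcfiw wav tsy rwjz
Hunk 2: at line 2 remove [lyysr] add [ojqmn,ifrmc] -> 11 lines: adb plngg fmpk ojqmn ifrmc pykxj piex wcfiw wav tsy rwjz
Hunk 3: at line 2 remove [fmpk,ojqmn,ifrmc] add [bsmz,bzwsg,exgh] -> 11 lines: adb plngg bsmz bzwsg exgh pykxj piex wcfiw wav tsy rwjz
Hunk 4: at line 6 remove [piex,wcfiw,wav] add [opzar,gcwd,kty] -> 11 lines: adb plngg bsmz bzwsg exgh pykxj opzar gcwd kty tsy rwjz
Final line 9: kty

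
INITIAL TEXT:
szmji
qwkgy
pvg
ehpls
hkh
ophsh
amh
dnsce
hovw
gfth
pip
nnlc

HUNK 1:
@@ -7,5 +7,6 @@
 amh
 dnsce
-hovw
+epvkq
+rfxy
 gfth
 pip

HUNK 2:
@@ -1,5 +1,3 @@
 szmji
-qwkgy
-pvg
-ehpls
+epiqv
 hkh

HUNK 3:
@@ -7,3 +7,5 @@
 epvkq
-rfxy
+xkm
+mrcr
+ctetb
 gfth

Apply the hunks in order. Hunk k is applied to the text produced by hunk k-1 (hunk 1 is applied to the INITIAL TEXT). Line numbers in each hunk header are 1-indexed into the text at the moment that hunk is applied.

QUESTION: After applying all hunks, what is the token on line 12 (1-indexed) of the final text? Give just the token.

Answer: pip

Derivation:
Hunk 1: at line 7 remove [hovw] add [epvkq,rfxy] -> 13 lines: szmji qwkgy pvg ehpls hkh ophsh amh dnsce epvkq rfxy gfth pip nnlc
Hunk 2: at line 1 remove [qwkgy,pvg,ehpls] add [epiqv] -> 11 lines: szmji epiqv hkh ophsh amh dnsce epvkq rfxy gfth pip nnlc
Hunk 3: at line 7 remove [rfxy] add [xkm,mrcr,ctetb] -> 13 lines: szmji epiqv hkh ophsh amh dnsce epvkq xkm mrcr ctetb gfth pip nnlc
Final line 12: pip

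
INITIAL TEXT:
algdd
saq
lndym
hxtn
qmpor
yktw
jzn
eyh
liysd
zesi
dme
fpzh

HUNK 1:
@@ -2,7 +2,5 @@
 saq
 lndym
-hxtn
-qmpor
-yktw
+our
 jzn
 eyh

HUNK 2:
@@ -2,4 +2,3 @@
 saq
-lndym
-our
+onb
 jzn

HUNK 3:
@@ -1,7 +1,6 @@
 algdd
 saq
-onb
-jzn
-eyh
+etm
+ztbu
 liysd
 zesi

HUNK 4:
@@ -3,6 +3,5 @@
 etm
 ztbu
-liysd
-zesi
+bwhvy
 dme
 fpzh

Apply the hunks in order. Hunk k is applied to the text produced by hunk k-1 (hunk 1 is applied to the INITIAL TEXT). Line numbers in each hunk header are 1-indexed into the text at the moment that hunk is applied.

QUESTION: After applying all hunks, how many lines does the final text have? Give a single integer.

Hunk 1: at line 2 remove [hxtn,qmpor,yktw] add [our] -> 10 lines: algdd saq lndym our jzn eyh liysd zesi dme fpzh
Hunk 2: at line 2 remove [lndym,our] add [onb] -> 9 lines: algdd saq onb jzn eyh liysd zesi dme fpzh
Hunk 3: at line 1 remove [onb,jzn,eyh] add [etm,ztbu] -> 8 lines: algdd saq etm ztbu liysd zesi dme fpzh
Hunk 4: at line 3 remove [liysd,zesi] add [bwhvy] -> 7 lines: algdd saq etm ztbu bwhvy dme fpzh
Final line count: 7

Answer: 7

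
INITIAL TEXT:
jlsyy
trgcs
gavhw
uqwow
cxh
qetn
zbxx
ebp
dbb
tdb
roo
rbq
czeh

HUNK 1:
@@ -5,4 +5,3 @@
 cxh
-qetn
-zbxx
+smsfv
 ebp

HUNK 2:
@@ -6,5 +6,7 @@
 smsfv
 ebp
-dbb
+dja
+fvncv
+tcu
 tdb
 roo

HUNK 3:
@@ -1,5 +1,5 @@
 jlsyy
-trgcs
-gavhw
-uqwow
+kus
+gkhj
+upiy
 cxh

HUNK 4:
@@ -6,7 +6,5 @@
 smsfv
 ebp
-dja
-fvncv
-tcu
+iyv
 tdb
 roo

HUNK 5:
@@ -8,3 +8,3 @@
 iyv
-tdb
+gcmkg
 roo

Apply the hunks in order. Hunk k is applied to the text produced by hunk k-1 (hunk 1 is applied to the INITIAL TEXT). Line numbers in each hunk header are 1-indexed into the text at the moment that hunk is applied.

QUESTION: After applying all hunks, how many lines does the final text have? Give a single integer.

Answer: 12

Derivation:
Hunk 1: at line 5 remove [qetn,zbxx] add [smsfv] -> 12 lines: jlsyy trgcs gavhw uqwow cxh smsfv ebp dbb tdb roo rbq czeh
Hunk 2: at line 6 remove [dbb] add [dja,fvncv,tcu] -> 14 lines: jlsyy trgcs gavhw uqwow cxh smsfv ebp dja fvncv tcu tdb roo rbq czeh
Hunk 3: at line 1 remove [trgcs,gavhw,uqwow] add [kus,gkhj,upiy] -> 14 lines: jlsyy kus gkhj upiy cxh smsfv ebp dja fvncv tcu tdb roo rbq czeh
Hunk 4: at line 6 remove [dja,fvncv,tcu] add [iyv] -> 12 lines: jlsyy kus gkhj upiy cxh smsfv ebp iyv tdb roo rbq czeh
Hunk 5: at line 8 remove [tdb] add [gcmkg] -> 12 lines: jlsyy kus gkhj upiy cxh smsfv ebp iyv gcmkg roo rbq czeh
Final line count: 12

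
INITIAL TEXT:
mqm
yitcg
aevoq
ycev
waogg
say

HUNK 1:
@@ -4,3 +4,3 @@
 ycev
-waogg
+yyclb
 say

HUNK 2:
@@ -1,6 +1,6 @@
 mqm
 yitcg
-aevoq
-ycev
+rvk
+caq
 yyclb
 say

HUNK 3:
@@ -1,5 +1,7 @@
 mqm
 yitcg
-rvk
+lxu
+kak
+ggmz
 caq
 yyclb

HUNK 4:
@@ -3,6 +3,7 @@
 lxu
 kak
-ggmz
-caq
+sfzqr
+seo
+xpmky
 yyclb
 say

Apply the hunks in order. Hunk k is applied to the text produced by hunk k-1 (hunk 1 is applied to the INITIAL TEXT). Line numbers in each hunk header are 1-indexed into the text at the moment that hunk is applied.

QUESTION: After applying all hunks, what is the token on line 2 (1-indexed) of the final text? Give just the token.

Answer: yitcg

Derivation:
Hunk 1: at line 4 remove [waogg] add [yyclb] -> 6 lines: mqm yitcg aevoq ycev yyclb say
Hunk 2: at line 1 remove [aevoq,ycev] add [rvk,caq] -> 6 lines: mqm yitcg rvk caq yyclb say
Hunk 3: at line 1 remove [rvk] add [lxu,kak,ggmz] -> 8 lines: mqm yitcg lxu kak ggmz caq yyclb say
Hunk 4: at line 3 remove [ggmz,caq] add [sfzqr,seo,xpmky] -> 9 lines: mqm yitcg lxu kak sfzqr seo xpmky yyclb say
Final line 2: yitcg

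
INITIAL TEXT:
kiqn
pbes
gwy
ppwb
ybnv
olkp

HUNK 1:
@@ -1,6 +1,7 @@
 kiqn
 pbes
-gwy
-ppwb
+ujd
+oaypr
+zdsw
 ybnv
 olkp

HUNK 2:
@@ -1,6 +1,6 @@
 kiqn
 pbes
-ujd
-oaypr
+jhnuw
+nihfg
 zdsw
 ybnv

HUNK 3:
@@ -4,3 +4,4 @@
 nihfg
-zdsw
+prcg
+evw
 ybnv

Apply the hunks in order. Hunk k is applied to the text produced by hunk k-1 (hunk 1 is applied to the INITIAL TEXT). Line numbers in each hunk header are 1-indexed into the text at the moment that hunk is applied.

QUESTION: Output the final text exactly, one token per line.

Answer: kiqn
pbes
jhnuw
nihfg
prcg
evw
ybnv
olkp

Derivation:
Hunk 1: at line 1 remove [gwy,ppwb] add [ujd,oaypr,zdsw] -> 7 lines: kiqn pbes ujd oaypr zdsw ybnv olkp
Hunk 2: at line 1 remove [ujd,oaypr] add [jhnuw,nihfg] -> 7 lines: kiqn pbes jhnuw nihfg zdsw ybnv olkp
Hunk 3: at line 4 remove [zdsw] add [prcg,evw] -> 8 lines: kiqn pbes jhnuw nihfg prcg evw ybnv olkp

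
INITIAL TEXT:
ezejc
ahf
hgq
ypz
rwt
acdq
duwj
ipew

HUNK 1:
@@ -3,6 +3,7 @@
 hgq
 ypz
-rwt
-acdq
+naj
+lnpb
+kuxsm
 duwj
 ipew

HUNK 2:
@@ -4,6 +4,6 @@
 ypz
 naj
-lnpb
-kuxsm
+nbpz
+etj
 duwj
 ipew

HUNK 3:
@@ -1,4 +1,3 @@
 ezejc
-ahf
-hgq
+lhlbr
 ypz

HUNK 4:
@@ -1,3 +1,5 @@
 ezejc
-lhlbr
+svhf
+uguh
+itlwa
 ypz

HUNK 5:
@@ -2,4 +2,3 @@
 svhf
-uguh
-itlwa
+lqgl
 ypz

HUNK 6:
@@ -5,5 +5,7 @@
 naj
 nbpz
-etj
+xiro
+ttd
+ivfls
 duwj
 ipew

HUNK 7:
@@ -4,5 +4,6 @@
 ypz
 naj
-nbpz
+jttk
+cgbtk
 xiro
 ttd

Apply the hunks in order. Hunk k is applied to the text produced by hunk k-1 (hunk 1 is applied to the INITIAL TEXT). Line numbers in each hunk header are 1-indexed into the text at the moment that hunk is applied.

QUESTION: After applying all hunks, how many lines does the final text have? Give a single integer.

Answer: 12

Derivation:
Hunk 1: at line 3 remove [rwt,acdq] add [naj,lnpb,kuxsm] -> 9 lines: ezejc ahf hgq ypz naj lnpb kuxsm duwj ipew
Hunk 2: at line 4 remove [lnpb,kuxsm] add [nbpz,etj] -> 9 lines: ezejc ahf hgq ypz naj nbpz etj duwj ipew
Hunk 3: at line 1 remove [ahf,hgq] add [lhlbr] -> 8 lines: ezejc lhlbr ypz naj nbpz etj duwj ipew
Hunk 4: at line 1 remove [lhlbr] add [svhf,uguh,itlwa] -> 10 lines: ezejc svhf uguh itlwa ypz naj nbpz etj duwj ipew
Hunk 5: at line 2 remove [uguh,itlwa] add [lqgl] -> 9 lines: ezejc svhf lqgl ypz naj nbpz etj duwj ipew
Hunk 6: at line 5 remove [etj] add [xiro,ttd,ivfls] -> 11 lines: ezejc svhf lqgl ypz naj nbpz xiro ttd ivfls duwj ipew
Hunk 7: at line 4 remove [nbpz] add [jttk,cgbtk] -> 12 lines: ezejc svhf lqgl ypz naj jttk cgbtk xiro ttd ivfls duwj ipew
Final line count: 12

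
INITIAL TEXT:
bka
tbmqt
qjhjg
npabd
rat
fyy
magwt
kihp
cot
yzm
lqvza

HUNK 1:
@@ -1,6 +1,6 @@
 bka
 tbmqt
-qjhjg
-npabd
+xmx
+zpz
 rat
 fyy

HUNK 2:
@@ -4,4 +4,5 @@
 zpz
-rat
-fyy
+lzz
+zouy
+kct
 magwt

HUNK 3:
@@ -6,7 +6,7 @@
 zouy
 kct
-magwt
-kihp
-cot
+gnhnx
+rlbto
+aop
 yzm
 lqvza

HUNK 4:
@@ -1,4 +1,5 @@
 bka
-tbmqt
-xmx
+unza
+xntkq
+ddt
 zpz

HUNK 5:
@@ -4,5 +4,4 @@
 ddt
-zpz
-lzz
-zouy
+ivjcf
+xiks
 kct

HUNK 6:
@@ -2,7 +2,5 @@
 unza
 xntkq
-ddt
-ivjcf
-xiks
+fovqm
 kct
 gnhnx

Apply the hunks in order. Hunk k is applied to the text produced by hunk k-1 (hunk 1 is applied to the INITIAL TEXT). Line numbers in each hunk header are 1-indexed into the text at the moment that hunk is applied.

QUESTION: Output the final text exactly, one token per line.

Hunk 1: at line 1 remove [qjhjg,npabd] add [xmx,zpz] -> 11 lines: bka tbmqt xmx zpz rat fyy magwt kihp cot yzm lqvza
Hunk 2: at line 4 remove [rat,fyy] add [lzz,zouy,kct] -> 12 lines: bka tbmqt xmx zpz lzz zouy kct magwt kihp cot yzm lqvza
Hunk 3: at line 6 remove [magwt,kihp,cot] add [gnhnx,rlbto,aop] -> 12 lines: bka tbmqt xmx zpz lzz zouy kct gnhnx rlbto aop yzm lqvza
Hunk 4: at line 1 remove [tbmqt,xmx] add [unza,xntkq,ddt] -> 13 lines: bka unza xntkq ddt zpz lzz zouy kct gnhnx rlbto aop yzm lqvza
Hunk 5: at line 4 remove [zpz,lzz,zouy] add [ivjcf,xiks] -> 12 lines: bka unza xntkq ddt ivjcf xiks kct gnhnx rlbto aop yzm lqvza
Hunk 6: at line 2 remove [ddt,ivjcf,xiks] add [fovqm] -> 10 lines: bka unza xntkq fovqm kct gnhnx rlbto aop yzm lqvza

Answer: bka
unza
xntkq
fovqm
kct
gnhnx
rlbto
aop
yzm
lqvza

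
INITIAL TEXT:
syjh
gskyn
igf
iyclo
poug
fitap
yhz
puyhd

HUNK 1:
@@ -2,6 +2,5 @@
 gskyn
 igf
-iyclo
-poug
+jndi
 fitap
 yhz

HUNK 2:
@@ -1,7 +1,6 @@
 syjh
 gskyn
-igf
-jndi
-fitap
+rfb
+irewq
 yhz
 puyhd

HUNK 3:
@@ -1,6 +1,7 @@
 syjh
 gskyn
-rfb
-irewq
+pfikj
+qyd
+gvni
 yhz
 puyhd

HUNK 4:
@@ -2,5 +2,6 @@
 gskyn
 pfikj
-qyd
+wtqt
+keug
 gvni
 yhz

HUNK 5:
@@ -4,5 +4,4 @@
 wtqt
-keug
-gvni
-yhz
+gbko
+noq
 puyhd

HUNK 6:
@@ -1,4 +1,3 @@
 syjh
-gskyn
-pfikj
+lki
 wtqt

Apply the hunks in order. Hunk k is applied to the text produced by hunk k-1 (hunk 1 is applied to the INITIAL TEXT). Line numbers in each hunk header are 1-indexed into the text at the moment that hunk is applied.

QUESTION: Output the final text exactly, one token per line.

Answer: syjh
lki
wtqt
gbko
noq
puyhd

Derivation:
Hunk 1: at line 2 remove [iyclo,poug] add [jndi] -> 7 lines: syjh gskyn igf jndi fitap yhz puyhd
Hunk 2: at line 1 remove [igf,jndi,fitap] add [rfb,irewq] -> 6 lines: syjh gskyn rfb irewq yhz puyhd
Hunk 3: at line 1 remove [rfb,irewq] add [pfikj,qyd,gvni] -> 7 lines: syjh gskyn pfikj qyd gvni yhz puyhd
Hunk 4: at line 2 remove [qyd] add [wtqt,keug] -> 8 lines: syjh gskyn pfikj wtqt keug gvni yhz puyhd
Hunk 5: at line 4 remove [keug,gvni,yhz] add [gbko,noq] -> 7 lines: syjh gskyn pfikj wtqt gbko noq puyhd
Hunk 6: at line 1 remove [gskyn,pfikj] add [lki] -> 6 lines: syjh lki wtqt gbko noq puyhd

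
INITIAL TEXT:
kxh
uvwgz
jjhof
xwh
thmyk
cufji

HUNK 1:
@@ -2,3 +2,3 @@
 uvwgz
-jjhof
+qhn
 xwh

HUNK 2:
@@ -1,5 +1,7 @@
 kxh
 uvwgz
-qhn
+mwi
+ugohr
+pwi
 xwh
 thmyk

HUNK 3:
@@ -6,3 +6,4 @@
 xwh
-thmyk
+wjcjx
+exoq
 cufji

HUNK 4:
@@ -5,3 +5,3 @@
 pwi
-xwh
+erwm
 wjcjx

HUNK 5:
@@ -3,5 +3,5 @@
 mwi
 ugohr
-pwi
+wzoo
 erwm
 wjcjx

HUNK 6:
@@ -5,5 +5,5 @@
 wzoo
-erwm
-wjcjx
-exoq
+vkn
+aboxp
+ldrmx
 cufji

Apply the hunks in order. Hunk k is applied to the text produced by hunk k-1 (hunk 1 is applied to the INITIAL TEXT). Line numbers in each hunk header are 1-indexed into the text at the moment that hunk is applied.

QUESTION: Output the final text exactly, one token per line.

Hunk 1: at line 2 remove [jjhof] add [qhn] -> 6 lines: kxh uvwgz qhn xwh thmyk cufji
Hunk 2: at line 1 remove [qhn] add [mwi,ugohr,pwi] -> 8 lines: kxh uvwgz mwi ugohr pwi xwh thmyk cufji
Hunk 3: at line 6 remove [thmyk] add [wjcjx,exoq] -> 9 lines: kxh uvwgz mwi ugohr pwi xwh wjcjx exoq cufji
Hunk 4: at line 5 remove [xwh] add [erwm] -> 9 lines: kxh uvwgz mwi ugohr pwi erwm wjcjx exoq cufji
Hunk 5: at line 3 remove [pwi] add [wzoo] -> 9 lines: kxh uvwgz mwi ugohr wzoo erwm wjcjx exoq cufji
Hunk 6: at line 5 remove [erwm,wjcjx,exoq] add [vkn,aboxp,ldrmx] -> 9 lines: kxh uvwgz mwi ugohr wzoo vkn aboxp ldrmx cufji

Answer: kxh
uvwgz
mwi
ugohr
wzoo
vkn
aboxp
ldrmx
cufji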